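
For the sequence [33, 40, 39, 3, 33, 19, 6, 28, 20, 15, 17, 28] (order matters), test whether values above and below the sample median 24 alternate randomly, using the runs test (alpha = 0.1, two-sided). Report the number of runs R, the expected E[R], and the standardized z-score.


Step 1: Compute median = 24; label A = above, B = below.
Labels in order: AAABABBABBBA  (n_A = 6, n_B = 6)
Step 2: Count runs R = 7.
Step 3: Under H0 (random ordering), E[R] = 2*n_A*n_B/(n_A+n_B) + 1 = 2*6*6/12 + 1 = 7.0000.
        Var[R] = 2*n_A*n_B*(2*n_A*n_B - n_A - n_B) / ((n_A+n_B)^2 * (n_A+n_B-1)) = 4320/1584 = 2.7273.
        SD[R] = 1.6514.
Step 4: R = E[R], so z = 0 with no continuity correction.
Step 5: Two-sided p-value via normal approximation = 2*(1 - Phi(|z|)) = 1.000000.
Step 6: alpha = 0.1. fail to reject H0.

R = 7, z = 0.0000, p = 1.000000, fail to reject H0.


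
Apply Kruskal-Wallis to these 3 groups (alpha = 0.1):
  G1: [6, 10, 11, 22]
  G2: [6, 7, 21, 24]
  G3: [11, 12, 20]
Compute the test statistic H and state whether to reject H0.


Step 1: Combine all N = 11 observations and assign midranks.
sorted (value, group, rank): (6,G1,1.5), (6,G2,1.5), (7,G2,3), (10,G1,4), (11,G1,5.5), (11,G3,5.5), (12,G3,7), (20,G3,8), (21,G2,9), (22,G1,10), (24,G2,11)
Step 2: Sum ranks within each group.
R_1 = 21 (n_1 = 4)
R_2 = 24.5 (n_2 = 4)
R_3 = 20.5 (n_3 = 3)
Step 3: H = 12/(N(N+1)) * sum(R_i^2/n_i) - 3(N+1)
     = 12/(11*12) * (21^2/4 + 24.5^2/4 + 20.5^2/3) - 3*12
     = 0.090909 * 400.396 - 36
     = 0.399621.
Step 4: Ties present; correction factor C = 1 - 12/(11^3 - 11) = 0.990909. Corrected H = 0.399621 / 0.990909 = 0.403287.
Step 5: Under H0, H ~ chi^2(2); p-value = 0.817386.
Step 6: alpha = 0.1. fail to reject H0.

H = 0.4033, df = 2, p = 0.817386, fail to reject H0.


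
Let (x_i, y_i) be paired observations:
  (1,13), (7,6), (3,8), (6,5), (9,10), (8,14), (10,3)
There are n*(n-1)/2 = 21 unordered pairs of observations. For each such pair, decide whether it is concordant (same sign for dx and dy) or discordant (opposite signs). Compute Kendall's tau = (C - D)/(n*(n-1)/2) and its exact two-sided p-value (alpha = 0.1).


Step 1: Enumerate the 21 unordered pairs (i,j) with i<j and classify each by sign(x_j-x_i) * sign(y_j-y_i).
  (1,2):dx=+6,dy=-7->D; (1,3):dx=+2,dy=-5->D; (1,4):dx=+5,dy=-8->D; (1,5):dx=+8,dy=-3->D
  (1,6):dx=+7,dy=+1->C; (1,7):dx=+9,dy=-10->D; (2,3):dx=-4,dy=+2->D; (2,4):dx=-1,dy=-1->C
  (2,5):dx=+2,dy=+4->C; (2,6):dx=+1,dy=+8->C; (2,7):dx=+3,dy=-3->D; (3,4):dx=+3,dy=-3->D
  (3,5):dx=+6,dy=+2->C; (3,6):dx=+5,dy=+6->C; (3,7):dx=+7,dy=-5->D; (4,5):dx=+3,dy=+5->C
  (4,6):dx=+2,dy=+9->C; (4,7):dx=+4,dy=-2->D; (5,6):dx=-1,dy=+4->D; (5,7):dx=+1,dy=-7->D
  (6,7):dx=+2,dy=-11->D
Step 2: C = 8, D = 13, total pairs = 21.
Step 3: tau = (C - D)/(n(n-1)/2) = (8 - 13)/21 = -0.238095.
Step 4: Exact two-sided p-value (enumerate n! = 5040 permutations of y under H0): p = 0.561905.
Step 5: alpha = 0.1. fail to reject H0.

tau_b = -0.2381 (C=8, D=13), p = 0.561905, fail to reject H0.


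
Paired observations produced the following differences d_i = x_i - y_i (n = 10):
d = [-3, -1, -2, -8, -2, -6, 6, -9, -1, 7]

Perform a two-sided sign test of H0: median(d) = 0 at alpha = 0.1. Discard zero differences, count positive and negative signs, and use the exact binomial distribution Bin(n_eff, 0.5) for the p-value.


Step 1: Discard zero differences. Original n = 10; n_eff = number of nonzero differences = 10.
Nonzero differences (with sign): -3, -1, -2, -8, -2, -6, +6, -9, -1, +7
Step 2: Count signs: positive = 2, negative = 8.
Step 3: Under H0: P(positive) = 0.5, so the number of positives S ~ Bin(10, 0.5).
Step 4: Two-sided exact p-value = sum of Bin(10,0.5) probabilities at or below the observed probability = 0.109375.
Step 5: alpha = 0.1. fail to reject H0.

n_eff = 10, pos = 2, neg = 8, p = 0.109375, fail to reject H0.


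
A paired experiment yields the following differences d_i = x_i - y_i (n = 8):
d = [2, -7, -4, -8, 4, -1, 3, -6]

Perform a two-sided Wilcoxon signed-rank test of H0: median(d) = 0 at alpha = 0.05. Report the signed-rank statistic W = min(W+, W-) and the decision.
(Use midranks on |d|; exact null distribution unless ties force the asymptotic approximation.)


Step 1: Drop any zero differences (none here) and take |d_i|.
|d| = [2, 7, 4, 8, 4, 1, 3, 6]
Step 2: Midrank |d_i| (ties get averaged ranks).
ranks: |2|->2, |7|->7, |4|->4.5, |8|->8, |4|->4.5, |1|->1, |3|->3, |6|->6
Step 3: Attach original signs; sum ranks with positive sign and with negative sign.
W+ = 2 + 4.5 + 3 = 9.5
W- = 7 + 4.5 + 8 + 1 + 6 = 26.5
(Check: W+ + W- = 36 should equal n(n+1)/2 = 36.)
Step 4: Test statistic W = min(W+, W-) = 9.5.
Step 5: Ties in |d|, so use the tie-corrected normal approximation.
        E[W] = n(n+1)/4 = 8*9/4 = 18.
        Tie groups: |d|=4 (t=2); sum(t^3 - t) = 6.
        Var[W] = n(n+1)(2n+1)/24 - sum(t^3-t)/48 = 1224/24 - 6/48 = 50.875.
        z = (W - E[W]) / sqrt(Var[W]) = (9.5 - 18) / 7.1327 = -1.1917.
        Two-sided p = 2*Phi(z) = 0.233379.
Step 6: alpha = 0.05. fail to reject H0.

W+ = 9.5, W- = 26.5, W = min = 9.5, p = 0.233379, fail to reject H0.


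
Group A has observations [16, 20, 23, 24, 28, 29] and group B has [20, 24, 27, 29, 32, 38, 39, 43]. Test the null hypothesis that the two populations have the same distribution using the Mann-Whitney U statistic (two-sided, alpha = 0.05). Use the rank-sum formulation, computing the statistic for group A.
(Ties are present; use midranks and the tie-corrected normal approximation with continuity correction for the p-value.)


Step 1: Combine and sort all 14 observations; assign midranks.
sorted (value, group): (16,X), (20,X), (20,Y), (23,X), (24,X), (24,Y), (27,Y), (28,X), (29,X), (29,Y), (32,Y), (38,Y), (39,Y), (43,Y)
ranks: 16->1, 20->2.5, 20->2.5, 23->4, 24->5.5, 24->5.5, 27->7, 28->8, 29->9.5, 29->9.5, 32->11, 38->12, 39->13, 43->14
Step 2: Rank sum for X: R1 = 1 + 2.5 + 4 + 5.5 + 8 + 9.5 = 30.5.
Step 3: U_X = R1 - n1(n1+1)/2 = 30.5 - 6*7/2 = 30.5 - 21 = 9.5.
       U_Y = n1*n2 - U_X = 48 - 9.5 = 38.5.
Step 4: Ties are present, so use the tie-corrected normal approximation (with continuity correction) for the p-value.
Step 5: p-value = 0.069773; compare to alpha = 0.05. fail to reject H0.

U_X = 9.5, p = 0.069773, fail to reject H0 at alpha = 0.05.


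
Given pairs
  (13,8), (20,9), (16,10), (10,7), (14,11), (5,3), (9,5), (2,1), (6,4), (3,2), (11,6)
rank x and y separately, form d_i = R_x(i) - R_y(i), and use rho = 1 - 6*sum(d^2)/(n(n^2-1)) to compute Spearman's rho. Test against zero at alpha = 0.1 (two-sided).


Step 1: Rank x and y separately (midranks; no ties here).
rank(x): 13->8, 20->11, 16->10, 10->6, 14->9, 5->3, 9->5, 2->1, 6->4, 3->2, 11->7
rank(y): 8->8, 9->9, 10->10, 7->7, 11->11, 3->3, 5->5, 1->1, 4->4, 2->2, 6->6
Step 2: d_i = R_x(i) - R_y(i); compute d_i^2.
  (8-8)^2=0, (11-9)^2=4, (10-10)^2=0, (6-7)^2=1, (9-11)^2=4, (3-3)^2=0, (5-5)^2=0, (1-1)^2=0, (4-4)^2=0, (2-2)^2=0, (7-6)^2=1
sum(d^2) = 10.
Step 3: rho = 1 - 6*10 / (11*(11^2 - 1)) = 1 - 60/1320 = 0.954545.
Step 4: Under H0, t = rho * sqrt((n-2)/(1-rho^2)) = 9.6074 ~ t(9).
Step 5: Two-sided p-value from the t-distribution with 9 df = 0.000005.
Step 6: alpha = 0.1. reject H0.

rho = 0.9545, p = 0.000005, reject H0 at alpha = 0.1.


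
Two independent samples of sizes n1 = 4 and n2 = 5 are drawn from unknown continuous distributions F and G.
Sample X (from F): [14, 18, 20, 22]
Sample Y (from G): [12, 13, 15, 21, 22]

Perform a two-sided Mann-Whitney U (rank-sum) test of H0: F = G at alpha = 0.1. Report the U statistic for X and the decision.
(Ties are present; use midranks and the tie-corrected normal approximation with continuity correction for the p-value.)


Step 1: Combine and sort all 9 observations; assign midranks.
sorted (value, group): (12,Y), (13,Y), (14,X), (15,Y), (18,X), (20,X), (21,Y), (22,X), (22,Y)
ranks: 12->1, 13->2, 14->3, 15->4, 18->5, 20->6, 21->7, 22->8.5, 22->8.5
Step 2: Rank sum for X: R1 = 3 + 5 + 6 + 8.5 = 22.5.
Step 3: U_X = R1 - n1(n1+1)/2 = 22.5 - 4*5/2 = 22.5 - 10 = 12.5.
       U_Y = n1*n2 - U_X = 20 - 12.5 = 7.5.
Step 4: Ties are present, so use the tie-corrected normal approximation (with continuity correction) for the p-value.
Step 5: p-value = 0.622753; compare to alpha = 0.1. fail to reject H0.

U_X = 12.5, p = 0.622753, fail to reject H0 at alpha = 0.1.


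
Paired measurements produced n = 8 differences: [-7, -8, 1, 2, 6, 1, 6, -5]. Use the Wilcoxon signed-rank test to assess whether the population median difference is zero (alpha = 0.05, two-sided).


Step 1: Drop any zero differences (none here) and take |d_i|.
|d| = [7, 8, 1, 2, 6, 1, 6, 5]
Step 2: Midrank |d_i| (ties get averaged ranks).
ranks: |7|->7, |8|->8, |1|->1.5, |2|->3, |6|->5.5, |1|->1.5, |6|->5.5, |5|->4
Step 3: Attach original signs; sum ranks with positive sign and with negative sign.
W+ = 1.5 + 3 + 5.5 + 1.5 + 5.5 = 17
W- = 7 + 8 + 4 = 19
(Check: W+ + W- = 36 should equal n(n+1)/2 = 36.)
Step 4: Test statistic W = min(W+, W-) = 17.
Step 5: Ties in |d|, so use the tie-corrected normal approximation.
        E[W] = n(n+1)/4 = 8*9/4 = 18.
        Tie groups: |d|=1 (t=2), |d|=6 (t=2); sum(t^3 - t) = 12.
        Var[W] = n(n+1)(2n+1)/24 - sum(t^3-t)/48 = 1224/24 - 12/48 = 50.75.
        z = (W - E[W]) / sqrt(Var[W]) = (17 - 18) / 7.1239 = -0.1404.
        Two-sided p = 2*Phi(z) = 0.888366.
Step 6: alpha = 0.05. fail to reject H0.

W+ = 17, W- = 19, W = min = 17, p = 0.888366, fail to reject H0.


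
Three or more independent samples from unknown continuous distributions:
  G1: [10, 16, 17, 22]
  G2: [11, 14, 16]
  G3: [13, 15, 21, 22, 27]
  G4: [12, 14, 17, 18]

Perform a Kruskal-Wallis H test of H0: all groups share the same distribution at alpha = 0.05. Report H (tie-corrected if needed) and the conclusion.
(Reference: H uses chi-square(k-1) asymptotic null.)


Step 1: Combine all N = 16 observations and assign midranks.
sorted (value, group, rank): (10,G1,1), (11,G2,2), (12,G4,3), (13,G3,4), (14,G2,5.5), (14,G4,5.5), (15,G3,7), (16,G1,8.5), (16,G2,8.5), (17,G1,10.5), (17,G4,10.5), (18,G4,12), (21,G3,13), (22,G1,14.5), (22,G3,14.5), (27,G3,16)
Step 2: Sum ranks within each group.
R_1 = 34.5 (n_1 = 4)
R_2 = 16 (n_2 = 3)
R_3 = 54.5 (n_3 = 5)
R_4 = 31 (n_4 = 4)
Step 3: H = 12/(N(N+1)) * sum(R_i^2/n_i) - 3(N+1)
     = 12/(16*17) * (34.5^2/4 + 16^2/3 + 54.5^2/5 + 31^2/4) - 3*17
     = 0.044118 * 1217.2 - 51
     = 2.699816.
Step 4: Ties present; correction factor C = 1 - 24/(16^3 - 16) = 0.994118. Corrected H = 2.699816 / 0.994118 = 2.715791.
Step 5: Under H0, H ~ chi^2(3); p-value = 0.437550.
Step 6: alpha = 0.05. fail to reject H0.

H = 2.7158, df = 3, p = 0.437550, fail to reject H0.


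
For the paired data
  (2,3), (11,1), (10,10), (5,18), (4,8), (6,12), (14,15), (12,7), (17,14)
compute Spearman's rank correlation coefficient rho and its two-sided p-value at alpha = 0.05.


Step 1: Rank x and y separately (midranks; no ties here).
rank(x): 2->1, 11->6, 10->5, 5->3, 4->2, 6->4, 14->8, 12->7, 17->9
rank(y): 3->2, 1->1, 10->5, 18->9, 8->4, 12->6, 15->8, 7->3, 14->7
Step 2: d_i = R_x(i) - R_y(i); compute d_i^2.
  (1-2)^2=1, (6-1)^2=25, (5-5)^2=0, (3-9)^2=36, (2-4)^2=4, (4-6)^2=4, (8-8)^2=0, (7-3)^2=16, (9-7)^2=4
sum(d^2) = 90.
Step 3: rho = 1 - 6*90 / (9*(9^2 - 1)) = 1 - 540/720 = 0.250000.
Step 4: Under H0, t = rho * sqrt((n-2)/(1-rho^2)) = 0.6831 ~ t(7).
Step 5: Two-sided p-value from the t-distribution with 7 df = 0.516490.
Step 6: alpha = 0.05. fail to reject H0.

rho = 0.2500, p = 0.516490, fail to reject H0 at alpha = 0.05.


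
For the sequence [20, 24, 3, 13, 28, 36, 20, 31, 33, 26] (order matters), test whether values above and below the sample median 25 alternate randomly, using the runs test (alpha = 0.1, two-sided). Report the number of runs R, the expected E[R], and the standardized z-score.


Step 1: Compute median = 25; label A = above, B = below.
Labels in order: BBBBAABAAA  (n_A = 5, n_B = 5)
Step 2: Count runs R = 4.
Step 3: Under H0 (random ordering), E[R] = 2*n_A*n_B/(n_A+n_B) + 1 = 2*5*5/10 + 1 = 6.0000.
        Var[R] = 2*n_A*n_B*(2*n_A*n_B - n_A - n_B) / ((n_A+n_B)^2 * (n_A+n_B-1)) = 2000/900 = 2.2222.
        SD[R] = 1.4907.
Step 4: Continuity-corrected z = (R + 0.5 - E[R]) / SD[R] = (4 + 0.5 - 6.0000) / 1.4907 = -1.0062.
Step 5: Two-sided p-value via normal approximation = 2*(1 - Phi(|z|)) = 0.314305.
Step 6: alpha = 0.1. fail to reject H0.

R = 4, z = -1.0062, p = 0.314305, fail to reject H0.


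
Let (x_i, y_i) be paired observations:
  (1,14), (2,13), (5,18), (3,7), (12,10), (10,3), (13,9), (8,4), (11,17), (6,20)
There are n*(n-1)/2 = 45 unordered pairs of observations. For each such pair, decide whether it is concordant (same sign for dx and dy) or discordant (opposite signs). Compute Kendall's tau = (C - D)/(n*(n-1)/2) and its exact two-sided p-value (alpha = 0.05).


Step 1: Enumerate the 45 unordered pairs (i,j) with i<j and classify each by sign(x_j-x_i) * sign(y_j-y_i).
  (1,2):dx=+1,dy=-1->D; (1,3):dx=+4,dy=+4->C; (1,4):dx=+2,dy=-7->D; (1,5):dx=+11,dy=-4->D
  (1,6):dx=+9,dy=-11->D; (1,7):dx=+12,dy=-5->D; (1,8):dx=+7,dy=-10->D; (1,9):dx=+10,dy=+3->C
  (1,10):dx=+5,dy=+6->C; (2,3):dx=+3,dy=+5->C; (2,4):dx=+1,dy=-6->D; (2,5):dx=+10,dy=-3->D
  (2,6):dx=+8,dy=-10->D; (2,7):dx=+11,dy=-4->D; (2,8):dx=+6,dy=-9->D; (2,9):dx=+9,dy=+4->C
  (2,10):dx=+4,dy=+7->C; (3,4):dx=-2,dy=-11->C; (3,5):dx=+7,dy=-8->D; (3,6):dx=+5,dy=-15->D
  (3,7):dx=+8,dy=-9->D; (3,8):dx=+3,dy=-14->D; (3,9):dx=+6,dy=-1->D; (3,10):dx=+1,dy=+2->C
  (4,5):dx=+9,dy=+3->C; (4,6):dx=+7,dy=-4->D; (4,7):dx=+10,dy=+2->C; (4,8):dx=+5,dy=-3->D
  (4,9):dx=+8,dy=+10->C; (4,10):dx=+3,dy=+13->C; (5,6):dx=-2,dy=-7->C; (5,7):dx=+1,dy=-1->D
  (5,8):dx=-4,dy=-6->C; (5,9):dx=-1,dy=+7->D; (5,10):dx=-6,dy=+10->D; (6,7):dx=+3,dy=+6->C
  (6,8):dx=-2,dy=+1->D; (6,9):dx=+1,dy=+14->C; (6,10):dx=-4,dy=+17->D; (7,8):dx=-5,dy=-5->C
  (7,9):dx=-2,dy=+8->D; (7,10):dx=-7,dy=+11->D; (8,9):dx=+3,dy=+13->C; (8,10):dx=-2,dy=+16->D
  (9,10):dx=-5,dy=+3->D
Step 2: C = 18, D = 27, total pairs = 45.
Step 3: tau = (C - D)/(n(n-1)/2) = (18 - 27)/45 = -0.200000.
Step 4: Exact two-sided p-value (enumerate n! = 3628800 permutations of y under H0): p = 0.484313.
Step 5: alpha = 0.05. fail to reject H0.

tau_b = -0.2000 (C=18, D=27), p = 0.484313, fail to reject H0.


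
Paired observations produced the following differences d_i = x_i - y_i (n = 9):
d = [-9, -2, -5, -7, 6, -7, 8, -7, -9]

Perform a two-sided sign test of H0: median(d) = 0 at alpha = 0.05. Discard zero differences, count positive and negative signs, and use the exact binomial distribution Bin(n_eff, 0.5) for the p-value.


Step 1: Discard zero differences. Original n = 9; n_eff = number of nonzero differences = 9.
Nonzero differences (with sign): -9, -2, -5, -7, +6, -7, +8, -7, -9
Step 2: Count signs: positive = 2, negative = 7.
Step 3: Under H0: P(positive) = 0.5, so the number of positives S ~ Bin(9, 0.5).
Step 4: Two-sided exact p-value = sum of Bin(9,0.5) probabilities at or below the observed probability = 0.179688.
Step 5: alpha = 0.05. fail to reject H0.

n_eff = 9, pos = 2, neg = 7, p = 0.179688, fail to reject H0.


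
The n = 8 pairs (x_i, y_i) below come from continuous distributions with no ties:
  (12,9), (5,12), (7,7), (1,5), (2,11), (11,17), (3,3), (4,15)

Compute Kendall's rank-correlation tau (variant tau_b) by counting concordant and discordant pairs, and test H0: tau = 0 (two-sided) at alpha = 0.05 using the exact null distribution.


Step 1: Enumerate the 28 unordered pairs (i,j) with i<j and classify each by sign(x_j-x_i) * sign(y_j-y_i).
  (1,2):dx=-7,dy=+3->D; (1,3):dx=-5,dy=-2->C; (1,4):dx=-11,dy=-4->C; (1,5):dx=-10,dy=+2->D
  (1,6):dx=-1,dy=+8->D; (1,7):dx=-9,dy=-6->C; (1,8):dx=-8,dy=+6->D; (2,3):dx=+2,dy=-5->D
  (2,4):dx=-4,dy=-7->C; (2,5):dx=-3,dy=-1->C; (2,6):dx=+6,dy=+5->C; (2,7):dx=-2,dy=-9->C
  (2,8):dx=-1,dy=+3->D; (3,4):dx=-6,dy=-2->C; (3,5):dx=-5,dy=+4->D; (3,6):dx=+4,dy=+10->C
  (3,7):dx=-4,dy=-4->C; (3,8):dx=-3,dy=+8->D; (4,5):dx=+1,dy=+6->C; (4,6):dx=+10,dy=+12->C
  (4,7):dx=+2,dy=-2->D; (4,8):dx=+3,dy=+10->C; (5,6):dx=+9,dy=+6->C; (5,7):dx=+1,dy=-8->D
  (5,8):dx=+2,dy=+4->C; (6,7):dx=-8,dy=-14->C; (6,8):dx=-7,dy=-2->C; (7,8):dx=+1,dy=+12->C
Step 2: C = 18, D = 10, total pairs = 28.
Step 3: tau = (C - D)/(n(n-1)/2) = (18 - 10)/28 = 0.285714.
Step 4: Exact two-sided p-value (enumerate n! = 40320 permutations of y under H0): p = 0.398760.
Step 5: alpha = 0.05. fail to reject H0.

tau_b = 0.2857 (C=18, D=10), p = 0.398760, fail to reject H0.


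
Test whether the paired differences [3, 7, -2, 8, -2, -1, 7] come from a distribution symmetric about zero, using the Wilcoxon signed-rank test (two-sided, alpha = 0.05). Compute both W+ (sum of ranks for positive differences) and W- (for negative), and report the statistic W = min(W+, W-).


Step 1: Drop any zero differences (none here) and take |d_i|.
|d| = [3, 7, 2, 8, 2, 1, 7]
Step 2: Midrank |d_i| (ties get averaged ranks).
ranks: |3|->4, |7|->5.5, |2|->2.5, |8|->7, |2|->2.5, |1|->1, |7|->5.5
Step 3: Attach original signs; sum ranks with positive sign and with negative sign.
W+ = 4 + 5.5 + 7 + 5.5 = 22
W- = 2.5 + 2.5 + 1 = 6
(Check: W+ + W- = 28 should equal n(n+1)/2 = 28.)
Step 4: Test statistic W = min(W+, W-) = 6.
Step 5: Ties in |d|, so use the tie-corrected normal approximation.
        E[W] = n(n+1)/4 = 7*8/4 = 14.
        Tie groups: |d|=2 (t=2), |d|=7 (t=2); sum(t^3 - t) = 12.
        Var[W] = n(n+1)(2n+1)/24 - sum(t^3-t)/48 = 840/24 - 12/48 = 34.75.
        z = (W - E[W]) / sqrt(Var[W]) = (6 - 14) / 5.8949 = -1.3571.
        Two-sided p = 2*Phi(z) = 0.174749.
Step 6: alpha = 0.05. fail to reject H0.

W+ = 22, W- = 6, W = min = 6, p = 0.174749, fail to reject H0.


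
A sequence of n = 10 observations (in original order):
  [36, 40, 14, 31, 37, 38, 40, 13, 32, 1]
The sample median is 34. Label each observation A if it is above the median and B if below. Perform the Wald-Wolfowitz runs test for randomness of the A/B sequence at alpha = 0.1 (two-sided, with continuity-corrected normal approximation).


Step 1: Compute median = 34; label A = above, B = below.
Labels in order: AABBAAABBB  (n_A = 5, n_B = 5)
Step 2: Count runs R = 4.
Step 3: Under H0 (random ordering), E[R] = 2*n_A*n_B/(n_A+n_B) + 1 = 2*5*5/10 + 1 = 6.0000.
        Var[R] = 2*n_A*n_B*(2*n_A*n_B - n_A - n_B) / ((n_A+n_B)^2 * (n_A+n_B-1)) = 2000/900 = 2.2222.
        SD[R] = 1.4907.
Step 4: Continuity-corrected z = (R + 0.5 - E[R]) / SD[R] = (4 + 0.5 - 6.0000) / 1.4907 = -1.0062.
Step 5: Two-sided p-value via normal approximation = 2*(1 - Phi(|z|)) = 0.314305.
Step 6: alpha = 0.1. fail to reject H0.

R = 4, z = -1.0062, p = 0.314305, fail to reject H0.


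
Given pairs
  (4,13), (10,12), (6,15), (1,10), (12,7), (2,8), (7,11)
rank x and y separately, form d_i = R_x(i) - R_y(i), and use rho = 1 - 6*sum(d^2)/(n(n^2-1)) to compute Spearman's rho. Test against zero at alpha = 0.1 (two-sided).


Step 1: Rank x and y separately (midranks; no ties here).
rank(x): 4->3, 10->6, 6->4, 1->1, 12->7, 2->2, 7->5
rank(y): 13->6, 12->5, 15->7, 10->3, 7->1, 8->2, 11->4
Step 2: d_i = R_x(i) - R_y(i); compute d_i^2.
  (3-6)^2=9, (6-5)^2=1, (4-7)^2=9, (1-3)^2=4, (7-1)^2=36, (2-2)^2=0, (5-4)^2=1
sum(d^2) = 60.
Step 3: rho = 1 - 6*60 / (7*(7^2 - 1)) = 1 - 360/336 = -0.071429.
Step 4: Under H0, t = rho * sqrt((n-2)/(1-rho^2)) = -0.1601 ~ t(5).
Step 5: Two-sided p-value from the t-distribution with 5 df = 0.879048.
Step 6: alpha = 0.1. fail to reject H0.

rho = -0.0714, p = 0.879048, fail to reject H0 at alpha = 0.1.


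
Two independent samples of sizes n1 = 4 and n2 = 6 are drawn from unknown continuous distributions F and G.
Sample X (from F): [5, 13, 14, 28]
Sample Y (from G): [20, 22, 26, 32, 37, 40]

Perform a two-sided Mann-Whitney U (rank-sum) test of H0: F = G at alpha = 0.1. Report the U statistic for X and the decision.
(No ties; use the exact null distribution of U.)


Step 1: Combine and sort all 10 observations; assign midranks.
sorted (value, group): (5,X), (13,X), (14,X), (20,Y), (22,Y), (26,Y), (28,X), (32,Y), (37,Y), (40,Y)
ranks: 5->1, 13->2, 14->3, 20->4, 22->5, 26->6, 28->7, 32->8, 37->9, 40->10
Step 2: Rank sum for X: R1 = 1 + 2 + 3 + 7 = 13.
Step 3: U_X = R1 - n1(n1+1)/2 = 13 - 4*5/2 = 13 - 10 = 3.
       U_Y = n1*n2 - U_X = 24 - 3 = 21.
Step 4: No ties, so the exact null distribution of U (based on enumerating the C(10,4) = 210 equally likely rank assignments) gives the two-sided p-value.
Step 5: p-value = 0.066667; compare to alpha = 0.1. reject H0.

U_X = 3, p = 0.066667, reject H0 at alpha = 0.1.


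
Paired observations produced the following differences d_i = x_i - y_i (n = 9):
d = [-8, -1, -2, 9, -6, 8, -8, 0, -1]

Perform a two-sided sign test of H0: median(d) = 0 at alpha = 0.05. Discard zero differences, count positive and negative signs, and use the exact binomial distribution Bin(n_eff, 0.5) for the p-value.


Step 1: Discard zero differences. Original n = 9; n_eff = number of nonzero differences = 8.
Nonzero differences (with sign): -8, -1, -2, +9, -6, +8, -8, -1
Step 2: Count signs: positive = 2, negative = 6.
Step 3: Under H0: P(positive) = 0.5, so the number of positives S ~ Bin(8, 0.5).
Step 4: Two-sided exact p-value = sum of Bin(8,0.5) probabilities at or below the observed probability = 0.289062.
Step 5: alpha = 0.05. fail to reject H0.

n_eff = 8, pos = 2, neg = 6, p = 0.289062, fail to reject H0.


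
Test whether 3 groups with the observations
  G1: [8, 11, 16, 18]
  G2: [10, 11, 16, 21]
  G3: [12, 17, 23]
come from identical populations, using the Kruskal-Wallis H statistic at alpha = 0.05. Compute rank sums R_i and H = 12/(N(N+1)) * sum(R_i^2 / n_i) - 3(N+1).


Step 1: Combine all N = 11 observations and assign midranks.
sorted (value, group, rank): (8,G1,1), (10,G2,2), (11,G1,3.5), (11,G2,3.5), (12,G3,5), (16,G1,6.5), (16,G2,6.5), (17,G3,8), (18,G1,9), (21,G2,10), (23,G3,11)
Step 2: Sum ranks within each group.
R_1 = 20 (n_1 = 4)
R_2 = 22 (n_2 = 4)
R_3 = 24 (n_3 = 3)
Step 3: H = 12/(N(N+1)) * sum(R_i^2/n_i) - 3(N+1)
     = 12/(11*12) * (20^2/4 + 22^2/4 + 24^2/3) - 3*12
     = 0.090909 * 413 - 36
     = 1.545455.
Step 4: Ties present; correction factor C = 1 - 12/(11^3 - 11) = 0.990909. Corrected H = 1.545455 / 0.990909 = 1.559633.
Step 5: Under H0, H ~ chi^2(2); p-value = 0.458490.
Step 6: alpha = 0.05. fail to reject H0.

H = 1.5596, df = 2, p = 0.458490, fail to reject H0.


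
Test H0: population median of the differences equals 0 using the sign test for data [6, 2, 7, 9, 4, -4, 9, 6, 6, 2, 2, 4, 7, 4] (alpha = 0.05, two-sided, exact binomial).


Step 1: Discard zero differences. Original n = 14; n_eff = number of nonzero differences = 14.
Nonzero differences (with sign): +6, +2, +7, +9, +4, -4, +9, +6, +6, +2, +2, +4, +7, +4
Step 2: Count signs: positive = 13, negative = 1.
Step 3: Under H0: P(positive) = 0.5, so the number of positives S ~ Bin(14, 0.5).
Step 4: Two-sided exact p-value = sum of Bin(14,0.5) probabilities at or below the observed probability = 0.001831.
Step 5: alpha = 0.05. reject H0.

n_eff = 14, pos = 13, neg = 1, p = 0.001831, reject H0.


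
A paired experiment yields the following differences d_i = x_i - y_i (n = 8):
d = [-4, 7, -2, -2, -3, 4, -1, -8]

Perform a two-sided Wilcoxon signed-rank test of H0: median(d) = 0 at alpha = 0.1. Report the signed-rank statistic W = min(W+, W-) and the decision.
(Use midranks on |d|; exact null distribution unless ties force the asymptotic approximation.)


Step 1: Drop any zero differences (none here) and take |d_i|.
|d| = [4, 7, 2, 2, 3, 4, 1, 8]
Step 2: Midrank |d_i| (ties get averaged ranks).
ranks: |4|->5.5, |7|->7, |2|->2.5, |2|->2.5, |3|->4, |4|->5.5, |1|->1, |8|->8
Step 3: Attach original signs; sum ranks with positive sign and with negative sign.
W+ = 7 + 5.5 = 12.5
W- = 5.5 + 2.5 + 2.5 + 4 + 1 + 8 = 23.5
(Check: W+ + W- = 36 should equal n(n+1)/2 = 36.)
Step 4: Test statistic W = min(W+, W-) = 12.5.
Step 5: Ties in |d|, so use the tie-corrected normal approximation.
        E[W] = n(n+1)/4 = 8*9/4 = 18.
        Tie groups: |d|=2 (t=2), |d|=4 (t=2); sum(t^3 - t) = 12.
        Var[W] = n(n+1)(2n+1)/24 - sum(t^3-t)/48 = 1224/24 - 12/48 = 50.75.
        z = (W - E[W]) / sqrt(Var[W]) = (12.5 - 18) / 7.1239 = -0.7720.
        Two-sided p = 2*Phi(z) = 0.440086.
Step 6: alpha = 0.1. fail to reject H0.

W+ = 12.5, W- = 23.5, W = min = 12.5, p = 0.440086, fail to reject H0.


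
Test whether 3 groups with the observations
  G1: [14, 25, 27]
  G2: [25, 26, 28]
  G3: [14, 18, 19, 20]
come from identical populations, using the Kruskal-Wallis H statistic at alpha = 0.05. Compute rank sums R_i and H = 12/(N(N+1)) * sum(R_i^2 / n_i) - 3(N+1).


Step 1: Combine all N = 10 observations and assign midranks.
sorted (value, group, rank): (14,G1,1.5), (14,G3,1.5), (18,G3,3), (19,G3,4), (20,G3,5), (25,G1,6.5), (25,G2,6.5), (26,G2,8), (27,G1,9), (28,G2,10)
Step 2: Sum ranks within each group.
R_1 = 17 (n_1 = 3)
R_2 = 24.5 (n_2 = 3)
R_3 = 13.5 (n_3 = 4)
Step 3: H = 12/(N(N+1)) * sum(R_i^2/n_i) - 3(N+1)
     = 12/(10*11) * (17^2/3 + 24.5^2/3 + 13.5^2/4) - 3*11
     = 0.109091 * 341.979 - 33
     = 4.306818.
Step 4: Ties present; correction factor C = 1 - 12/(10^3 - 10) = 0.987879. Corrected H = 4.306818 / 0.987879 = 4.359663.
Step 5: Under H0, H ~ chi^2(2); p-value = 0.113061.
Step 6: alpha = 0.05. fail to reject H0.

H = 4.3597, df = 2, p = 0.113061, fail to reject H0.


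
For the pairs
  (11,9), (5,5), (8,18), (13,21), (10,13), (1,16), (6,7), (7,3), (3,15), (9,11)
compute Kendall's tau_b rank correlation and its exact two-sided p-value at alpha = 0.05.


Step 1: Enumerate the 45 unordered pairs (i,j) with i<j and classify each by sign(x_j-x_i) * sign(y_j-y_i).
  (1,2):dx=-6,dy=-4->C; (1,3):dx=-3,dy=+9->D; (1,4):dx=+2,dy=+12->C; (1,5):dx=-1,dy=+4->D
  (1,6):dx=-10,dy=+7->D; (1,7):dx=-5,dy=-2->C; (1,8):dx=-4,dy=-6->C; (1,9):dx=-8,dy=+6->D
  (1,10):dx=-2,dy=+2->D; (2,3):dx=+3,dy=+13->C; (2,4):dx=+8,dy=+16->C; (2,5):dx=+5,dy=+8->C
  (2,6):dx=-4,dy=+11->D; (2,7):dx=+1,dy=+2->C; (2,8):dx=+2,dy=-2->D; (2,9):dx=-2,dy=+10->D
  (2,10):dx=+4,dy=+6->C; (3,4):dx=+5,dy=+3->C; (3,5):dx=+2,dy=-5->D; (3,6):dx=-7,dy=-2->C
  (3,7):dx=-2,dy=-11->C; (3,8):dx=-1,dy=-15->C; (3,9):dx=-5,dy=-3->C; (3,10):dx=+1,dy=-7->D
  (4,5):dx=-3,dy=-8->C; (4,6):dx=-12,dy=-5->C; (4,7):dx=-7,dy=-14->C; (4,8):dx=-6,dy=-18->C
  (4,9):dx=-10,dy=-6->C; (4,10):dx=-4,dy=-10->C; (5,6):dx=-9,dy=+3->D; (5,7):dx=-4,dy=-6->C
  (5,8):dx=-3,dy=-10->C; (5,9):dx=-7,dy=+2->D; (5,10):dx=-1,dy=-2->C; (6,7):dx=+5,dy=-9->D
  (6,8):dx=+6,dy=-13->D; (6,9):dx=+2,dy=-1->D; (6,10):dx=+8,dy=-5->D; (7,8):dx=+1,dy=-4->D
  (7,9):dx=-3,dy=+8->D; (7,10):dx=+3,dy=+4->C; (8,9):dx=-4,dy=+12->D; (8,10):dx=+2,dy=+8->C
  (9,10):dx=+6,dy=-4->D
Step 2: C = 25, D = 20, total pairs = 45.
Step 3: tau = (C - D)/(n(n-1)/2) = (25 - 20)/45 = 0.111111.
Step 4: Exact two-sided p-value (enumerate n! = 3628800 permutations of y under H0): p = 0.727490.
Step 5: alpha = 0.05. fail to reject H0.

tau_b = 0.1111 (C=25, D=20), p = 0.727490, fail to reject H0.


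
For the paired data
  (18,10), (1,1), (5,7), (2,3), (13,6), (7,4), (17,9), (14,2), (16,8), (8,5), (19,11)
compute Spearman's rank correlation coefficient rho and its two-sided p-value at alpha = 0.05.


Step 1: Rank x and y separately (midranks; no ties here).
rank(x): 18->10, 1->1, 5->3, 2->2, 13->6, 7->4, 17->9, 14->7, 16->8, 8->5, 19->11
rank(y): 10->10, 1->1, 7->7, 3->3, 6->6, 4->4, 9->9, 2->2, 8->8, 5->5, 11->11
Step 2: d_i = R_x(i) - R_y(i); compute d_i^2.
  (10-10)^2=0, (1-1)^2=0, (3-7)^2=16, (2-3)^2=1, (6-6)^2=0, (4-4)^2=0, (9-9)^2=0, (7-2)^2=25, (8-8)^2=0, (5-5)^2=0, (11-11)^2=0
sum(d^2) = 42.
Step 3: rho = 1 - 6*42 / (11*(11^2 - 1)) = 1 - 252/1320 = 0.809091.
Step 4: Under H0, t = rho * sqrt((n-2)/(1-rho^2)) = 4.1302 ~ t(9).
Step 5: Two-sided p-value from the t-distribution with 9 df = 0.002559.
Step 6: alpha = 0.05. reject H0.

rho = 0.8091, p = 0.002559, reject H0 at alpha = 0.05.


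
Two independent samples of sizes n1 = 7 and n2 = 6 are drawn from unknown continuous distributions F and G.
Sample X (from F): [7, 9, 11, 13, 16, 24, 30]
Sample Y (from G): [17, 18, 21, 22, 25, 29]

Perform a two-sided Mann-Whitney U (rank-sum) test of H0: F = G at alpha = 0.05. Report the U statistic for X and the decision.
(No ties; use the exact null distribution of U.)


Step 1: Combine and sort all 13 observations; assign midranks.
sorted (value, group): (7,X), (9,X), (11,X), (13,X), (16,X), (17,Y), (18,Y), (21,Y), (22,Y), (24,X), (25,Y), (29,Y), (30,X)
ranks: 7->1, 9->2, 11->3, 13->4, 16->5, 17->6, 18->7, 21->8, 22->9, 24->10, 25->11, 29->12, 30->13
Step 2: Rank sum for X: R1 = 1 + 2 + 3 + 4 + 5 + 10 + 13 = 38.
Step 3: U_X = R1 - n1(n1+1)/2 = 38 - 7*8/2 = 38 - 28 = 10.
       U_Y = n1*n2 - U_X = 42 - 10 = 32.
Step 4: No ties, so the exact null distribution of U (based on enumerating the C(13,7) = 1716 equally likely rank assignments) gives the two-sided p-value.
Step 5: p-value = 0.137529; compare to alpha = 0.05. fail to reject H0.

U_X = 10, p = 0.137529, fail to reject H0 at alpha = 0.05.


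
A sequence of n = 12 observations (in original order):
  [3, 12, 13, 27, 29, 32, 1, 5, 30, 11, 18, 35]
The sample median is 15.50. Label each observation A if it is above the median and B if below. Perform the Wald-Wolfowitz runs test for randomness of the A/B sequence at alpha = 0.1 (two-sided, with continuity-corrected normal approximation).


Step 1: Compute median = 15.50; label A = above, B = below.
Labels in order: BBBAAABBABAA  (n_A = 6, n_B = 6)
Step 2: Count runs R = 6.
Step 3: Under H0 (random ordering), E[R] = 2*n_A*n_B/(n_A+n_B) + 1 = 2*6*6/12 + 1 = 7.0000.
        Var[R] = 2*n_A*n_B*(2*n_A*n_B - n_A - n_B) / ((n_A+n_B)^2 * (n_A+n_B-1)) = 4320/1584 = 2.7273.
        SD[R] = 1.6514.
Step 4: Continuity-corrected z = (R + 0.5 - E[R]) / SD[R] = (6 + 0.5 - 7.0000) / 1.6514 = -0.3028.
Step 5: Two-sided p-value via normal approximation = 2*(1 - Phi(|z|)) = 0.762069.
Step 6: alpha = 0.1. fail to reject H0.

R = 6, z = -0.3028, p = 0.762069, fail to reject H0.


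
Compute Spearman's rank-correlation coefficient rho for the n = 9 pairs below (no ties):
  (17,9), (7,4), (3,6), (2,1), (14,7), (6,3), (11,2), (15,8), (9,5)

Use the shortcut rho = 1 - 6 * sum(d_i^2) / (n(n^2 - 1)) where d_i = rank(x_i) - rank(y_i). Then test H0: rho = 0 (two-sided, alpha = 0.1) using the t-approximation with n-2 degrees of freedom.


Step 1: Rank x and y separately (midranks; no ties here).
rank(x): 17->9, 7->4, 3->2, 2->1, 14->7, 6->3, 11->6, 15->8, 9->5
rank(y): 9->9, 4->4, 6->6, 1->1, 7->7, 3->3, 2->2, 8->8, 5->5
Step 2: d_i = R_x(i) - R_y(i); compute d_i^2.
  (9-9)^2=0, (4-4)^2=0, (2-6)^2=16, (1-1)^2=0, (7-7)^2=0, (3-3)^2=0, (6-2)^2=16, (8-8)^2=0, (5-5)^2=0
sum(d^2) = 32.
Step 3: rho = 1 - 6*32 / (9*(9^2 - 1)) = 1 - 192/720 = 0.733333.
Step 4: Under H0, t = rho * sqrt((n-2)/(1-rho^2)) = 2.8538 ~ t(7).
Step 5: Two-sided p-value from the t-distribution with 7 df = 0.024554.
Step 6: alpha = 0.1. reject H0.

rho = 0.7333, p = 0.024554, reject H0 at alpha = 0.1.


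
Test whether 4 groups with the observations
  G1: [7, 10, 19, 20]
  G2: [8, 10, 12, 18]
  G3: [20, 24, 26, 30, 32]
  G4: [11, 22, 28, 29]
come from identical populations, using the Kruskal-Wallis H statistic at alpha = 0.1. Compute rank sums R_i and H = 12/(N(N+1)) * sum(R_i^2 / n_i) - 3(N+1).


Step 1: Combine all N = 17 observations and assign midranks.
sorted (value, group, rank): (7,G1,1), (8,G2,2), (10,G1,3.5), (10,G2,3.5), (11,G4,5), (12,G2,6), (18,G2,7), (19,G1,8), (20,G1,9.5), (20,G3,9.5), (22,G4,11), (24,G3,12), (26,G3,13), (28,G4,14), (29,G4,15), (30,G3,16), (32,G3,17)
Step 2: Sum ranks within each group.
R_1 = 22 (n_1 = 4)
R_2 = 18.5 (n_2 = 4)
R_3 = 67.5 (n_3 = 5)
R_4 = 45 (n_4 = 4)
Step 3: H = 12/(N(N+1)) * sum(R_i^2/n_i) - 3(N+1)
     = 12/(17*18) * (22^2/4 + 18.5^2/4 + 67.5^2/5 + 45^2/4) - 3*18
     = 0.039216 * 1624.06 - 54
     = 9.688725.
Step 4: Ties present; correction factor C = 1 - 12/(17^3 - 17) = 0.997549. Corrected H = 9.688725 / 0.997549 = 9.712531.
Step 5: Under H0, H ~ chi^2(3); p-value = 0.021175.
Step 6: alpha = 0.1. reject H0.

H = 9.7125, df = 3, p = 0.021175, reject H0.


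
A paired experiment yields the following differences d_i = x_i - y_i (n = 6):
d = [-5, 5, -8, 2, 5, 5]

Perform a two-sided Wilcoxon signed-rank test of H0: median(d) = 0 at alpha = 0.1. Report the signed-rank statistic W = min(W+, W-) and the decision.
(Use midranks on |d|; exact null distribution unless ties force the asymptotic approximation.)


Step 1: Drop any zero differences (none here) and take |d_i|.
|d| = [5, 5, 8, 2, 5, 5]
Step 2: Midrank |d_i| (ties get averaged ranks).
ranks: |5|->3.5, |5|->3.5, |8|->6, |2|->1, |5|->3.5, |5|->3.5
Step 3: Attach original signs; sum ranks with positive sign and with negative sign.
W+ = 3.5 + 1 + 3.5 + 3.5 = 11.5
W- = 3.5 + 6 = 9.5
(Check: W+ + W- = 21 should equal n(n+1)/2 = 21.)
Step 4: Test statistic W = min(W+, W-) = 9.5.
Step 5: Ties in |d|, so use the tie-corrected normal approximation.
        E[W] = n(n+1)/4 = 6*7/4 = 10.5.
        Tie groups: |d|=5 (t=4); sum(t^3 - t) = 60.
        Var[W] = n(n+1)(2n+1)/24 - sum(t^3-t)/48 = 546/24 - 60/48 = 21.5.
        z = (W - E[W]) / sqrt(Var[W]) = (9.5 - 10.5) / 4.6368 = -0.2157.
        Two-sided p = 2*Phi(z) = 0.829248.
Step 6: alpha = 0.1. fail to reject H0.

W+ = 11.5, W- = 9.5, W = min = 9.5, p = 0.829248, fail to reject H0.


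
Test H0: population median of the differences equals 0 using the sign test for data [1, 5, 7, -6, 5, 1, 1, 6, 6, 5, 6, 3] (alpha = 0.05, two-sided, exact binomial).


Step 1: Discard zero differences. Original n = 12; n_eff = number of nonzero differences = 12.
Nonzero differences (with sign): +1, +5, +7, -6, +5, +1, +1, +6, +6, +5, +6, +3
Step 2: Count signs: positive = 11, negative = 1.
Step 3: Under H0: P(positive) = 0.5, so the number of positives S ~ Bin(12, 0.5).
Step 4: Two-sided exact p-value = sum of Bin(12,0.5) probabilities at or below the observed probability = 0.006348.
Step 5: alpha = 0.05. reject H0.

n_eff = 12, pos = 11, neg = 1, p = 0.006348, reject H0.


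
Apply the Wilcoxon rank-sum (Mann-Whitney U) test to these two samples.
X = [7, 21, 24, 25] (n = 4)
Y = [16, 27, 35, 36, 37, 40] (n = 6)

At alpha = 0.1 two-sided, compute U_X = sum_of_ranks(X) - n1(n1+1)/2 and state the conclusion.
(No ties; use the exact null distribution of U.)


Step 1: Combine and sort all 10 observations; assign midranks.
sorted (value, group): (7,X), (16,Y), (21,X), (24,X), (25,X), (27,Y), (35,Y), (36,Y), (37,Y), (40,Y)
ranks: 7->1, 16->2, 21->3, 24->4, 25->5, 27->6, 35->7, 36->8, 37->9, 40->10
Step 2: Rank sum for X: R1 = 1 + 3 + 4 + 5 = 13.
Step 3: U_X = R1 - n1(n1+1)/2 = 13 - 4*5/2 = 13 - 10 = 3.
       U_Y = n1*n2 - U_X = 24 - 3 = 21.
Step 4: No ties, so the exact null distribution of U (based on enumerating the C(10,4) = 210 equally likely rank assignments) gives the two-sided p-value.
Step 5: p-value = 0.066667; compare to alpha = 0.1. reject H0.

U_X = 3, p = 0.066667, reject H0 at alpha = 0.1.


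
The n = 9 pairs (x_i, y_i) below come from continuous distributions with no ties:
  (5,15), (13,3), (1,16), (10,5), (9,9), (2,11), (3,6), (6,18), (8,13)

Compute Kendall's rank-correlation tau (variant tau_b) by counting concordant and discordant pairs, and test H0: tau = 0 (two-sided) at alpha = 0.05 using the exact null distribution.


Step 1: Enumerate the 36 unordered pairs (i,j) with i<j and classify each by sign(x_j-x_i) * sign(y_j-y_i).
  (1,2):dx=+8,dy=-12->D; (1,3):dx=-4,dy=+1->D; (1,4):dx=+5,dy=-10->D; (1,5):dx=+4,dy=-6->D
  (1,6):dx=-3,dy=-4->C; (1,7):dx=-2,dy=-9->C; (1,8):dx=+1,dy=+3->C; (1,9):dx=+3,dy=-2->D
  (2,3):dx=-12,dy=+13->D; (2,4):dx=-3,dy=+2->D; (2,5):dx=-4,dy=+6->D; (2,6):dx=-11,dy=+8->D
  (2,7):dx=-10,dy=+3->D; (2,8):dx=-7,dy=+15->D; (2,9):dx=-5,dy=+10->D; (3,4):dx=+9,dy=-11->D
  (3,5):dx=+8,dy=-7->D; (3,6):dx=+1,dy=-5->D; (3,7):dx=+2,dy=-10->D; (3,8):dx=+5,dy=+2->C
  (3,9):dx=+7,dy=-3->D; (4,5):dx=-1,dy=+4->D; (4,6):dx=-8,dy=+6->D; (4,7):dx=-7,dy=+1->D
  (4,8):dx=-4,dy=+13->D; (4,9):dx=-2,dy=+8->D; (5,6):dx=-7,dy=+2->D; (5,7):dx=-6,dy=-3->C
  (5,8):dx=-3,dy=+9->D; (5,9):dx=-1,dy=+4->D; (6,7):dx=+1,dy=-5->D; (6,8):dx=+4,dy=+7->C
  (6,9):dx=+6,dy=+2->C; (7,8):dx=+3,dy=+12->C; (7,9):dx=+5,dy=+7->C; (8,9):dx=+2,dy=-5->D
Step 2: C = 9, D = 27, total pairs = 36.
Step 3: tau = (C - D)/(n(n-1)/2) = (9 - 27)/36 = -0.500000.
Step 4: Exact two-sided p-value (enumerate n! = 362880 permutations of y under H0): p = 0.075176.
Step 5: alpha = 0.05. fail to reject H0.

tau_b = -0.5000 (C=9, D=27), p = 0.075176, fail to reject H0.


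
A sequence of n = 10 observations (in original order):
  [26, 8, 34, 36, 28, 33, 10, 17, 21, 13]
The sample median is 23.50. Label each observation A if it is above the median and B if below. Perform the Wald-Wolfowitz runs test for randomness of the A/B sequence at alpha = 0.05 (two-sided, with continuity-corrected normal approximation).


Step 1: Compute median = 23.50; label A = above, B = below.
Labels in order: ABAAAABBBB  (n_A = 5, n_B = 5)
Step 2: Count runs R = 4.
Step 3: Under H0 (random ordering), E[R] = 2*n_A*n_B/(n_A+n_B) + 1 = 2*5*5/10 + 1 = 6.0000.
        Var[R] = 2*n_A*n_B*(2*n_A*n_B - n_A - n_B) / ((n_A+n_B)^2 * (n_A+n_B-1)) = 2000/900 = 2.2222.
        SD[R] = 1.4907.
Step 4: Continuity-corrected z = (R + 0.5 - E[R]) / SD[R] = (4 + 0.5 - 6.0000) / 1.4907 = -1.0062.
Step 5: Two-sided p-value via normal approximation = 2*(1 - Phi(|z|)) = 0.314305.
Step 6: alpha = 0.05. fail to reject H0.

R = 4, z = -1.0062, p = 0.314305, fail to reject H0.


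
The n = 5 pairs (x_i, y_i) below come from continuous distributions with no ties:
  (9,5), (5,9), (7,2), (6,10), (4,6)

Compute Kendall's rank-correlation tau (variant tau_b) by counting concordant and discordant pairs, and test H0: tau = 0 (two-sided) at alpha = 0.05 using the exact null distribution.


Step 1: Enumerate the 10 unordered pairs (i,j) with i<j and classify each by sign(x_j-x_i) * sign(y_j-y_i).
  (1,2):dx=-4,dy=+4->D; (1,3):dx=-2,dy=-3->C; (1,4):dx=-3,dy=+5->D; (1,5):dx=-5,dy=+1->D
  (2,3):dx=+2,dy=-7->D; (2,4):dx=+1,dy=+1->C; (2,5):dx=-1,dy=-3->C; (3,4):dx=-1,dy=+8->D
  (3,5):dx=-3,dy=+4->D; (4,5):dx=-2,dy=-4->C
Step 2: C = 4, D = 6, total pairs = 10.
Step 3: tau = (C - D)/(n(n-1)/2) = (4 - 6)/10 = -0.200000.
Step 4: Exact two-sided p-value (enumerate n! = 120 permutations of y under H0): p = 0.816667.
Step 5: alpha = 0.05. fail to reject H0.

tau_b = -0.2000 (C=4, D=6), p = 0.816667, fail to reject H0.


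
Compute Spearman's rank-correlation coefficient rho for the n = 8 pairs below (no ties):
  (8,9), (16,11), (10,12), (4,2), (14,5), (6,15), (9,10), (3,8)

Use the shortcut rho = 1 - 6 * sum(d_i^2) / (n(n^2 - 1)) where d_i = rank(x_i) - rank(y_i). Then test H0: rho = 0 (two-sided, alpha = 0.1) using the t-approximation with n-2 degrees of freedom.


Step 1: Rank x and y separately (midranks; no ties here).
rank(x): 8->4, 16->8, 10->6, 4->2, 14->7, 6->3, 9->5, 3->1
rank(y): 9->4, 11->6, 12->7, 2->1, 5->2, 15->8, 10->5, 8->3
Step 2: d_i = R_x(i) - R_y(i); compute d_i^2.
  (4-4)^2=0, (8-6)^2=4, (6-7)^2=1, (2-1)^2=1, (7-2)^2=25, (3-8)^2=25, (5-5)^2=0, (1-3)^2=4
sum(d^2) = 60.
Step 3: rho = 1 - 6*60 / (8*(8^2 - 1)) = 1 - 360/504 = 0.285714.
Step 4: Under H0, t = rho * sqrt((n-2)/(1-rho^2)) = 0.7303 ~ t(6).
Step 5: Two-sided p-value from the t-distribution with 6 df = 0.492726.
Step 6: alpha = 0.1. fail to reject H0.

rho = 0.2857, p = 0.492726, fail to reject H0 at alpha = 0.1.


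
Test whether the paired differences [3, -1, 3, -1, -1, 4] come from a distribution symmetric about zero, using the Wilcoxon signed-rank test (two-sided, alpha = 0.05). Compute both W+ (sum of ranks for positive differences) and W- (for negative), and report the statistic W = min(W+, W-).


Step 1: Drop any zero differences (none here) and take |d_i|.
|d| = [3, 1, 3, 1, 1, 4]
Step 2: Midrank |d_i| (ties get averaged ranks).
ranks: |3|->4.5, |1|->2, |3|->4.5, |1|->2, |1|->2, |4|->6
Step 3: Attach original signs; sum ranks with positive sign and with negative sign.
W+ = 4.5 + 4.5 + 6 = 15
W- = 2 + 2 + 2 = 6
(Check: W+ + W- = 21 should equal n(n+1)/2 = 21.)
Step 4: Test statistic W = min(W+, W-) = 6.
Step 5: Ties in |d|, so use the tie-corrected normal approximation.
        E[W] = n(n+1)/4 = 6*7/4 = 10.5.
        Tie groups: |d|=1 (t=3), |d|=3 (t=2); sum(t^3 - t) = 30.
        Var[W] = n(n+1)(2n+1)/24 - sum(t^3-t)/48 = 546/24 - 30/48 = 22.125.
        z = (W - E[W]) / sqrt(Var[W]) = (6 - 10.5) / 4.7037 = -0.9567.
        Two-sided p = 2*Phi(z) = 0.338724.
Step 6: alpha = 0.05. fail to reject H0.

W+ = 15, W- = 6, W = min = 6, p = 0.338724, fail to reject H0.
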